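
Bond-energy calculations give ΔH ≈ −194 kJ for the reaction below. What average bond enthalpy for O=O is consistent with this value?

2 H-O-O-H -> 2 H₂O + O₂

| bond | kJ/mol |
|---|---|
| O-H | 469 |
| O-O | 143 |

D(O=O) ≈ 480 kJ/mol

Let D be the O=O bond energy.
Σ(broken) = 4×469 + 2×143 = 2162
Σ(formed) = 4×469 + 1×D = 1876 + D
ΔH = Σ(broken) − Σ(formed) = (2162) − (1876 + D) = +286 − D
Setting this equal to −194 kJ gives D = 480 kJ/mol.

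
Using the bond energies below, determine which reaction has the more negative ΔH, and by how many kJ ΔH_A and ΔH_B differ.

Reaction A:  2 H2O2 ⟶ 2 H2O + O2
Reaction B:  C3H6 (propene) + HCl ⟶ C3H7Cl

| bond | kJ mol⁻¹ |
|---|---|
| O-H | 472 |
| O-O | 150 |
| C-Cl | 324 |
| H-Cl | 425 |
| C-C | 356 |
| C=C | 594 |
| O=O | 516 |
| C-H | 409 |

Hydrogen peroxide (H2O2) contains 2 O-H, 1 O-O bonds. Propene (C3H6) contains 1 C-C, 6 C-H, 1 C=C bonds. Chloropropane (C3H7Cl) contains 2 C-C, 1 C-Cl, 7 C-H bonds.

Reaction A:
  Bonds broken (reactants):
    O-H: 4 × 472 = 1888
    O-O: 2 × 150 = 300
    Σ(broken) = 2188 kJ
  Bonds formed (products):
    O-H: 4 × 472 = 1888
    O=O: 1 × 516 = 516
    Σ(formed) = 2404 kJ
  ΔH_A = 2188 − 2404 = −216 kJ
Reaction B:
  Bonds broken (reactants):
    C-C: 1 × 356 = 356
    C-H: 6 × 409 = 2454
    C=C: 1 × 594 = 594
    H-Cl: 1 × 425 = 425
    Σ(broken) = 3829 kJ
  Bonds formed (products):
    C-C: 2 × 356 = 712
    C-Cl: 1 × 324 = 324
    C-H: 7 × 409 = 2863
    Σ(formed) = 3899 kJ
  ΔH_B = 3829 − 3899 = −70 kJ
ΔH_A − ΔH_B = −146 kJ, so reaction A has the more negative ΔH; |ΔH_A − ΔH_B| = 146 kJ.

Reaction A, by 146 kJ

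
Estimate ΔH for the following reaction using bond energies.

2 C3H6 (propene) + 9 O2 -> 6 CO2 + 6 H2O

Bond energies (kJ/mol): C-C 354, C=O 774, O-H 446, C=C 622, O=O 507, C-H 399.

Bonds broken (reactants):
  C-C: 2 × 354 = 708
  C-H: 12 × 399 = 4788
  C=C: 2 × 622 = 1244
  O=O: 9 × 507 = 4563
  Σ(broken) = 11303 kJ
Bonds formed (products):
  C=O: 12 × 774 = 9288
  O-H: 12 × 446 = 5352
  Σ(formed) = 14640 kJ
ΔH = Σ(broken) − Σ(formed) = 11303 − 14640 = −3337 kJ

ΔH ≈ −3337 kJ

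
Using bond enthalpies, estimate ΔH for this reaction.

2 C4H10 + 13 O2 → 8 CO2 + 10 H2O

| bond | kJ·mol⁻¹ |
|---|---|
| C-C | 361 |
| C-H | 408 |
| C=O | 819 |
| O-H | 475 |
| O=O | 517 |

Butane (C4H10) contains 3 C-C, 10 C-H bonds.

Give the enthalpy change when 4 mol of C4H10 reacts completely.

ΔH = −11114 kJ

Bonds broken (reactants):
  C-C: 6 × 361 = 2166
  C-H: 20 × 408 = 8160
  O=O: 13 × 517 = 6721
  Σ(broken) = 17047 kJ
Bonds formed (products):
  C=O: 16 × 819 = 13104
  O-H: 20 × 475 = 9500
  Σ(formed) = 22604 kJ
ΔH = Σ(broken) − Σ(formed) = 17047 − 22604 = −5557 kJ
For 2× the reaction as written: 2 × (−5557) = −11114 kJ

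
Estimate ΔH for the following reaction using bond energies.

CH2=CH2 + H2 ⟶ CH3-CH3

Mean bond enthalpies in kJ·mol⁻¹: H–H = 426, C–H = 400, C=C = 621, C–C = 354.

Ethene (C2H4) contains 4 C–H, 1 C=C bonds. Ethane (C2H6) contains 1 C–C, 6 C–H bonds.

Bonds broken (reactants):
  C–H: 4 × 400 = 1600
  C=C: 1 × 621 = 621
  H–H: 1 × 426 = 426
  Σ(broken) = 2647 kJ
Bonds formed (products):
  C–C: 1 × 354 = 354
  C–H: 6 × 400 = 2400
  Σ(formed) = 2754 kJ
ΔH = Σ(broken) − Σ(formed) = 2647 − 2754 = −107 kJ

ΔH ≈ −107 kJ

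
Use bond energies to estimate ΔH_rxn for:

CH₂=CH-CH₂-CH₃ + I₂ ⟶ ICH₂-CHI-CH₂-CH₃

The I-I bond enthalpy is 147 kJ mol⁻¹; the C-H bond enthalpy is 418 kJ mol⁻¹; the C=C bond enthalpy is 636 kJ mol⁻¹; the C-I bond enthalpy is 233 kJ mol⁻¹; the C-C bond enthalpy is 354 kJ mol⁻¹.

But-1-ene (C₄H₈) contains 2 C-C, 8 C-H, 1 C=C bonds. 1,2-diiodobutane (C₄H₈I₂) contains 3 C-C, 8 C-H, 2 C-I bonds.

ΔH ≈ −37 kJ

Bonds broken (reactants):
  C-C: 2 × 354 = 708
  C-H: 8 × 418 = 3344
  C=C: 1 × 636 = 636
  I-I: 1 × 147 = 147
  Σ(broken) = 4835 kJ
Bonds formed (products):
  C-C: 3 × 354 = 1062
  C-H: 8 × 418 = 3344
  C-I: 2 × 233 = 466
  Σ(formed) = 4872 kJ
ΔH = Σ(broken) − Σ(formed) = 4835 − 4872 = −37 kJ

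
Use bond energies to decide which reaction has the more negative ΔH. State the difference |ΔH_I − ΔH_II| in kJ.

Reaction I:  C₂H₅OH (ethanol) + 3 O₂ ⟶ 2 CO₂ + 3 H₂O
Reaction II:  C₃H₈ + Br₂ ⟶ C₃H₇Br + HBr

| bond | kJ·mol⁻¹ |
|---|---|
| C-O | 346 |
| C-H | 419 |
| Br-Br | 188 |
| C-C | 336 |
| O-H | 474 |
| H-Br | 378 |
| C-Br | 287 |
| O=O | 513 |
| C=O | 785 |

Reaction I:
  Bonds broken (reactants):
    C-C: 1 × 336 = 336
    C-H: 5 × 419 = 2095
    C-O: 1 × 346 = 346
    O-H: 1 × 474 = 474
    O=O: 3 × 513 = 1539
    Σ(broken) = 4790 kJ
  Bonds formed (products):
    C=O: 4 × 785 = 3140
    O-H: 6 × 474 = 2844
    Σ(formed) = 5984 kJ
  ΔH_I = 4790 − 5984 = −1194 kJ
Reaction II:
  Bonds broken (reactants):
    Br-Br: 1 × 188 = 188
    C-C: 2 × 336 = 672
    C-H: 8 × 419 = 3352
    Σ(broken) = 4212 kJ
  Bonds formed (products):
    C-Br: 1 × 287 = 287
    C-C: 2 × 336 = 672
    C-H: 7 × 419 = 2933
    H-Br: 1 × 378 = 378
    Σ(formed) = 4270 kJ
  ΔH_II = 4212 − 4270 = −58 kJ
ΔH_I − ΔH_II = −1136 kJ, so reaction I has the more negative ΔH; |ΔH_I − ΔH_II| = 1136 kJ.

Reaction I, by 1136 kJ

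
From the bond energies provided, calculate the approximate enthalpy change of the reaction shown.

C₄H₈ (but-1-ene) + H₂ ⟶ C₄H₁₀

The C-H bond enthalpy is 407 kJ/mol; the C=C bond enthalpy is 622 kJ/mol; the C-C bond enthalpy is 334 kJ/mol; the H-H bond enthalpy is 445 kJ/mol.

Bonds broken (reactants):
  C-C: 2 × 334 = 668
  C-H: 8 × 407 = 3256
  C=C: 1 × 622 = 622
  H-H: 1 × 445 = 445
  Σ(broken) = 4991 kJ
Bonds formed (products):
  C-C: 3 × 334 = 1002
  C-H: 10 × 407 = 4070
  Σ(formed) = 5072 kJ
ΔH = Σ(broken) − Σ(formed) = 4991 − 5072 = −81 kJ

ΔH ≈ −81 kJ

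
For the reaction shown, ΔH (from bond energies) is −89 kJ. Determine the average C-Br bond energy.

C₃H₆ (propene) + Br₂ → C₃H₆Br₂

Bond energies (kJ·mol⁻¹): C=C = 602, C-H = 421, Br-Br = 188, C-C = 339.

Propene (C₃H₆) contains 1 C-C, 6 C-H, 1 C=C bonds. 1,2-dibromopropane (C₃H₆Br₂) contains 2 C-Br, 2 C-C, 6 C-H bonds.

D(C-Br) ≈ 270 kJ/mol

Let D be the C-Br bond energy.
Σ(broken) = 1×188 + 1×339 + 6×421 + 1×602 = 3655
Σ(formed) = 2×D + 2×339 + 6×421 = 3204 + 2D
ΔH = Σ(broken) − Σ(formed) = (3655) − (3204 + 2D) = +451 − 2D
Setting this equal to −89 kJ gives 2D = 540, so D = 270 kJ/mol.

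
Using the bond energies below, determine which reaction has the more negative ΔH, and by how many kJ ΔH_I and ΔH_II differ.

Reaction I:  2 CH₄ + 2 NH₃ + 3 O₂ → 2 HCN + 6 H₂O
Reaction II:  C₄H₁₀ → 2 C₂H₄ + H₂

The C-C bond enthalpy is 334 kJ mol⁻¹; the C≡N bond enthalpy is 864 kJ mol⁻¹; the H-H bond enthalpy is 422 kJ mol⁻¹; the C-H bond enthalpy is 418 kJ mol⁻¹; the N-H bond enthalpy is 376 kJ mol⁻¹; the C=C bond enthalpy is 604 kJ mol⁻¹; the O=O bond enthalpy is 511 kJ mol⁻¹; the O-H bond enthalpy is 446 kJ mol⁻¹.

Reaction I:
  Bonds broken (reactants):
    C-H: 8 × 418 = 3344
    N-H: 6 × 376 = 2256
    O=O: 3 × 511 = 1533
    Σ(broken) = 7133 kJ
  Bonds formed (products):
    C≡N: 2 × 864 = 1728
    C-H: 2 × 418 = 836
    O-H: 12 × 446 = 5352
    Σ(formed) = 7916 kJ
  ΔH_I = 7133 − 7916 = −783 kJ
Reaction II:
  Bonds broken (reactants):
    C-C: 3 × 334 = 1002
    C-H: 10 × 418 = 4180
    Σ(broken) = 5182 kJ
  Bonds formed (products):
    C-H: 8 × 418 = 3344
    C=C: 2 × 604 = 1208
    H-H: 1 × 422 = 422
    Σ(formed) = 4974 kJ
  ΔH_II = 5182 − 4974 = +208 kJ
ΔH_I − ΔH_II = −991 kJ, so reaction I has the more negative ΔH; |ΔH_I − ΔH_II| = 991 kJ.

Reaction I, by 991 kJ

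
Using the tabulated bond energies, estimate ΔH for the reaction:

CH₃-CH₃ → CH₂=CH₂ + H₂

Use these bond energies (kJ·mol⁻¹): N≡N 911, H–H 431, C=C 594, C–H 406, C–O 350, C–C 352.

ΔH ≈ +139 kJ

Bonds broken (reactants):
  C–C: 1 × 352 = 352
  C–H: 6 × 406 = 2436
  Σ(broken) = 2788 kJ
Bonds formed (products):
  C–H: 4 × 406 = 1624
  C=C: 1 × 594 = 594
  H–H: 1 × 431 = 431
  Σ(formed) = 2649 kJ
ΔH = Σ(broken) − Σ(formed) = 2788 − 2649 = +139 kJ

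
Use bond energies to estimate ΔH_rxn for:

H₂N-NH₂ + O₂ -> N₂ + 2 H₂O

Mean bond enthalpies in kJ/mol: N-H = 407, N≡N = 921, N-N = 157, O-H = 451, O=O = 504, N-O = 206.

Bonds broken (reactants):
  N-H: 4 × 407 = 1628
  N-N: 1 × 157 = 157
  O=O: 1 × 504 = 504
  Σ(broken) = 2289 kJ
Bonds formed (products):
  N≡N: 1 × 921 = 921
  O-H: 4 × 451 = 1804
  Σ(formed) = 2725 kJ
ΔH = Σ(broken) − Σ(formed) = 2289 − 2725 = −436 kJ

ΔH ≈ −436 kJ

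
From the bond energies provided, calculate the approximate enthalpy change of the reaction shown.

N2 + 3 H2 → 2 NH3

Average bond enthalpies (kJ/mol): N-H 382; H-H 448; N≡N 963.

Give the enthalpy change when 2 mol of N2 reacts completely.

Bonds broken (reactants):
  H-H: 3 × 448 = 1344
  N≡N: 1 × 963 = 963
  Σ(broken) = 2307 kJ
Bonds formed (products):
  N-H: 6 × 382 = 2292
  Σ(formed) = 2292 kJ
ΔH = Σ(broken) − Σ(formed) = 2307 − 2292 = +15 kJ
For 2× the reaction as written: 2 × (+15) = +30 kJ

ΔH = +30 kJ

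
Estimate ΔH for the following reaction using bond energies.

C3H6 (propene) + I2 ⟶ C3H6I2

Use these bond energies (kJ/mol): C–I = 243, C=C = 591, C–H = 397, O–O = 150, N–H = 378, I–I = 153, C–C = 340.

ΔH ≈ −82 kJ

Bonds broken (reactants):
  C–C: 1 × 340 = 340
  C–H: 6 × 397 = 2382
  C=C: 1 × 591 = 591
  I–I: 1 × 153 = 153
  Σ(broken) = 3466 kJ
Bonds formed (products):
  C–C: 2 × 340 = 680
  C–H: 6 × 397 = 2382
  C–I: 2 × 243 = 486
  Σ(formed) = 3548 kJ
ΔH = Σ(broken) − Σ(formed) = 3466 − 3548 = −82 kJ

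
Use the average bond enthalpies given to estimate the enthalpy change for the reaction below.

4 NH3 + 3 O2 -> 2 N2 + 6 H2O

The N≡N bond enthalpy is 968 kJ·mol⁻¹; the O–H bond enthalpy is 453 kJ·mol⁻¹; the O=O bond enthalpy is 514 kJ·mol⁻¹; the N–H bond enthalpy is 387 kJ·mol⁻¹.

Bonds broken (reactants):
  N–H: 12 × 387 = 4644
  O=O: 3 × 514 = 1542
  Σ(broken) = 6186 kJ
Bonds formed (products):
  N≡N: 2 × 968 = 1936
  O–H: 12 × 453 = 5436
  Σ(formed) = 7372 kJ
ΔH = Σ(broken) − Σ(formed) = 6186 − 7372 = −1186 kJ

ΔH ≈ −1186 kJ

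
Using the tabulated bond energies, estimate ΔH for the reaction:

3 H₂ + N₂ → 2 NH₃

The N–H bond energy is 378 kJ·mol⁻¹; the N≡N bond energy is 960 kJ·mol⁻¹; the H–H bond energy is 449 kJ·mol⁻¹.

ΔH ≈ +39 kJ

Bonds broken (reactants):
  H–H: 3 × 449 = 1347
  N≡N: 1 × 960 = 960
  Σ(broken) = 2307 kJ
Bonds formed (products):
  N–H: 6 × 378 = 2268
  Σ(formed) = 2268 kJ
ΔH = Σ(broken) − Σ(formed) = 2307 − 2268 = +39 kJ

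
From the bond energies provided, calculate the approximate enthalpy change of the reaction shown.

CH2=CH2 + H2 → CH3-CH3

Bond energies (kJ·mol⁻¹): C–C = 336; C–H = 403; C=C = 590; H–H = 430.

Bonds broken (reactants):
  C–H: 4 × 403 = 1612
  C=C: 1 × 590 = 590
  H–H: 1 × 430 = 430
  Σ(broken) = 2632 kJ
Bonds formed (products):
  C–C: 1 × 336 = 336
  C–H: 6 × 403 = 2418
  Σ(formed) = 2754 kJ
ΔH = Σ(broken) − Σ(formed) = 2632 − 2754 = −122 kJ

ΔH ≈ −122 kJ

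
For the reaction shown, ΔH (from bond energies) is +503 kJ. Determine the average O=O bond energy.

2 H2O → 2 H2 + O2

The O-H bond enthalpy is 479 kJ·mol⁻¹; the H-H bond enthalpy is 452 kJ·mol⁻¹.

D(O=O) ≈ 509 kJ/mol

Let D be the O=O bond energy.
Σ(broken) = 4×479 = 1916
Σ(formed) = 2×452 + 1×D = 904 + D
ΔH = Σ(broken) − Σ(formed) = (1916) − (904 + D) = +1012 − D
Setting this equal to +503 kJ gives D = 509 kJ/mol.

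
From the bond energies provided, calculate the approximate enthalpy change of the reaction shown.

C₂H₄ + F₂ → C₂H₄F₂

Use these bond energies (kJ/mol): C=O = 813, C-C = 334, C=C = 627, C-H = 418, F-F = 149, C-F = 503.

ΔH ≈ −564 kJ

Bonds broken (reactants):
  C-H: 4 × 418 = 1672
  C=C: 1 × 627 = 627
  F-F: 1 × 149 = 149
  Σ(broken) = 2448 kJ
Bonds formed (products):
  C-C: 1 × 334 = 334
  C-F: 2 × 503 = 1006
  C-H: 4 × 418 = 1672
  Σ(formed) = 3012 kJ
ΔH = Σ(broken) − Σ(formed) = 2448 − 3012 = −564 kJ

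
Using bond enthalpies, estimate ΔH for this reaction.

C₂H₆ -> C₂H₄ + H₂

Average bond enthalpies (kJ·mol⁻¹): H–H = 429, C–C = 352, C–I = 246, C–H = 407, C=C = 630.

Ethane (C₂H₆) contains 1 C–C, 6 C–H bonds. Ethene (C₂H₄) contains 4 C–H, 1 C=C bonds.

Bonds broken (reactants):
  C–C: 1 × 352 = 352
  C–H: 6 × 407 = 2442
  Σ(broken) = 2794 kJ
Bonds formed (products):
  C–H: 4 × 407 = 1628
  C=C: 1 × 630 = 630
  H–H: 1 × 429 = 429
  Σ(formed) = 2687 kJ
ΔH = Σ(broken) − Σ(formed) = 2794 − 2687 = +107 kJ

ΔH ≈ +107 kJ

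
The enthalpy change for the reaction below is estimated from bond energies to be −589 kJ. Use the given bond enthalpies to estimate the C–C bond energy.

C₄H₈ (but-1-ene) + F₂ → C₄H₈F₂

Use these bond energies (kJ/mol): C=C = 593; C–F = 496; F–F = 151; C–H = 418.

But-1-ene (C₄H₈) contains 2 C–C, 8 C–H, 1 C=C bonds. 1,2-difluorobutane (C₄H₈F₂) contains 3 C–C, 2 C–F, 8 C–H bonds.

D(C–C) ≈ 341 kJ/mol

Let D be the C–C bond energy.
Σ(broken) = 2×D + 8×418 + 1×593 + 1×151 = 4088 + 2D
Σ(formed) = 3×D + 2×496 + 8×418 = 4336 + 3D
ΔH = Σ(broken) − Σ(formed) = (4088 + 2D) − (4336 + 3D) = −248 − D
Setting this equal to −589 kJ gives D = 341 kJ/mol.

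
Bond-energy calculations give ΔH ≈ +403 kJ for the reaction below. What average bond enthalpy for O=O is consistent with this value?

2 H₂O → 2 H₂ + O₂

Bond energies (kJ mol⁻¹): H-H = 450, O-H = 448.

Let D be the O=O bond energy.
Σ(broken) = 4×448 = 1792
Σ(formed) = 2×450 + 1×D = 900 + D
ΔH = Σ(broken) − Σ(formed) = (1792) − (900 + D) = +892 − D
Setting this equal to +403 kJ gives D = 489 kJ/mol.

D(O=O) ≈ 489 kJ/mol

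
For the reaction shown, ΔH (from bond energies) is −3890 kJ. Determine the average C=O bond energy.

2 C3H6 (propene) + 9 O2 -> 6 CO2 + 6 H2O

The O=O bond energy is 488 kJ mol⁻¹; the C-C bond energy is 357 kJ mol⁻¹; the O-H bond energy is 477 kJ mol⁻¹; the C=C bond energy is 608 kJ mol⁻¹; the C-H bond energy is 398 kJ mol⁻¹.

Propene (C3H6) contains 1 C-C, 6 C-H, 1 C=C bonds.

Let D be the C=O bond energy.
Σ(broken) = 2×357 + 12×398 + 2×608 + 9×488 = 11098
Σ(formed) = 12×D + 12×477 = 5724 + 12D
ΔH = Σ(broken) − Σ(formed) = (11098) − (5724 + 12D) = +5374 − 12D
Setting this equal to −3890 kJ gives 12D = 9264, so D = 772 kJ/mol.

D(C=O) ≈ 772 kJ/mol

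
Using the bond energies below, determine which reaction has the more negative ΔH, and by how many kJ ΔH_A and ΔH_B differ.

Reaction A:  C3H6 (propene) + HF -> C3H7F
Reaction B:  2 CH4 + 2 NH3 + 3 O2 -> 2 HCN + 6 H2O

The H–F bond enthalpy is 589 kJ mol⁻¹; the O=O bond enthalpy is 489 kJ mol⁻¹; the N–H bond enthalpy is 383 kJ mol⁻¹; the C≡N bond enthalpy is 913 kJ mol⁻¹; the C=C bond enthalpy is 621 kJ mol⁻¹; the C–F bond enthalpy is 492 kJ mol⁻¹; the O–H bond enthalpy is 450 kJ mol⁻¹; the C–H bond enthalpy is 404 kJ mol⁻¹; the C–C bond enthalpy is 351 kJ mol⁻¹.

Reaction A:
  Bonds broken (reactants):
    C–C: 1 × 351 = 351
    C–H: 6 × 404 = 2424
    C=C: 1 × 621 = 621
    H–F: 1 × 589 = 589
    Σ(broken) = 3985 kJ
  Bonds formed (products):
    C–C: 2 × 351 = 702
    C–F: 1 × 492 = 492
    C–H: 7 × 404 = 2828
    Σ(formed) = 4022 kJ
  ΔH_A = 3985 − 4022 = −37 kJ
Reaction B:
  Bonds broken (reactants):
    C–H: 8 × 404 = 3232
    N–H: 6 × 383 = 2298
    O=O: 3 × 489 = 1467
    Σ(broken) = 6997 kJ
  Bonds formed (products):
    C≡N: 2 × 913 = 1826
    C–H: 2 × 404 = 808
    O–H: 12 × 450 = 5400
    Σ(formed) = 8034 kJ
  ΔH_B = 6997 − 8034 = −1037 kJ
ΔH_A − ΔH_B = +1000 kJ, so reaction B has the more negative ΔH; |ΔH_A − ΔH_B| = 1000 kJ.

Reaction B, by 1000 kJ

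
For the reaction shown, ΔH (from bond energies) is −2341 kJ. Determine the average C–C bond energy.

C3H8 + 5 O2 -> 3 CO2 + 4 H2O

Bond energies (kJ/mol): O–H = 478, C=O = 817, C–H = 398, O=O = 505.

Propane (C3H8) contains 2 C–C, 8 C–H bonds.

D(C–C) ≈ 338 kJ/mol

Let D be the C–C bond energy.
Σ(broken) = 2×D + 8×398 + 5×505 = 5709 + 2D
Σ(formed) = 6×817 + 8×478 = 8726
ΔH = Σ(broken) − Σ(formed) = (5709 + 2D) − (8726) = −3017 + 2D
Setting this equal to −2341 kJ gives 2D = 676, so D = 338 kJ/mol.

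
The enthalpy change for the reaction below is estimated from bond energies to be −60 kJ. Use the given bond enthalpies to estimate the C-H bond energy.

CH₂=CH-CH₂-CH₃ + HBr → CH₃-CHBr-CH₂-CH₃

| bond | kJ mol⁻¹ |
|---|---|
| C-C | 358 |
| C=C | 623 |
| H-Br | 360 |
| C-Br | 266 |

D(C-H) ≈ 419 kJ/mol

Let D be the C-H bond energy.
Σ(broken) = 2×358 + 8×D + 1×623 + 1×360 = 1699 + 8D
Σ(formed) = 1×266 + 3×358 + 9×D = 1340 + 9D
ΔH = Σ(broken) − Σ(formed) = (1699 + 8D) − (1340 + 9D) = +359 − D
Setting this equal to −60 kJ gives D = 419 kJ/mol.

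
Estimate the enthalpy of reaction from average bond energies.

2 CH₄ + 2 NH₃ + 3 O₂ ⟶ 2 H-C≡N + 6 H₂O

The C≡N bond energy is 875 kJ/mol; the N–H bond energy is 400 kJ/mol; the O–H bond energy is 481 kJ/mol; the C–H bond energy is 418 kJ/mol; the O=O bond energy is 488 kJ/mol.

Bonds broken (reactants):
  C–H: 8 × 418 = 3344
  N–H: 6 × 400 = 2400
  O=O: 3 × 488 = 1464
  Σ(broken) = 7208 kJ
Bonds formed (products):
  C≡N: 2 × 875 = 1750
  C–H: 2 × 418 = 836
  O–H: 12 × 481 = 5772
  Σ(formed) = 8358 kJ
ΔH = Σ(broken) − Σ(formed) = 7208 − 8358 = −1150 kJ

ΔH ≈ −1150 kJ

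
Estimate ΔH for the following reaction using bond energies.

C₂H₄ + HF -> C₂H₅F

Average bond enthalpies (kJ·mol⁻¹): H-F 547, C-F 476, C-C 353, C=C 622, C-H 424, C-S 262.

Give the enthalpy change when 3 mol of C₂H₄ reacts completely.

Bonds broken (reactants):
  C-H: 4 × 424 = 1696
  C=C: 1 × 622 = 622
  H-F: 1 × 547 = 547
  Σ(broken) = 2865 kJ
Bonds formed (products):
  C-C: 1 × 353 = 353
  C-F: 1 × 476 = 476
  C-H: 5 × 424 = 2120
  Σ(formed) = 2949 kJ
ΔH = Σ(broken) − Σ(formed) = 2865 − 2949 = −84 kJ
For 3× the reaction as written: 3 × (−84) = −252 kJ

ΔH = −252 kJ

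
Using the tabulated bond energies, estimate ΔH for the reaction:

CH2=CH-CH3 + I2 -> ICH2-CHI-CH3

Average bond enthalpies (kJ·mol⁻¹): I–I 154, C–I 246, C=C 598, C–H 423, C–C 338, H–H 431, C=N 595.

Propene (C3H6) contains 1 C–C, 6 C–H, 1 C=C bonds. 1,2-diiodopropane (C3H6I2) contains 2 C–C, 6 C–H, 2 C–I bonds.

ΔH ≈ −78 kJ

Bonds broken (reactants):
  C–C: 1 × 338 = 338
  C–H: 6 × 423 = 2538
  C=C: 1 × 598 = 598
  I–I: 1 × 154 = 154
  Σ(broken) = 3628 kJ
Bonds formed (products):
  C–C: 2 × 338 = 676
  C–H: 6 × 423 = 2538
  C–I: 2 × 246 = 492
  Σ(formed) = 3706 kJ
ΔH = Σ(broken) − Σ(formed) = 3628 − 3706 = −78 kJ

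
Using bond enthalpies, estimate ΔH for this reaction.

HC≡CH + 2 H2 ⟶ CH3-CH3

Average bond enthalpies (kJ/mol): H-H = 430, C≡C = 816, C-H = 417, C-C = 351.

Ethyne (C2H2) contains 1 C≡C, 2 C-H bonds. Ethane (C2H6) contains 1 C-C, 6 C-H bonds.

ΔH ≈ −343 kJ

Bonds broken (reactants):
  C≡C: 1 × 816 = 816
  C-H: 2 × 417 = 834
  H-H: 2 × 430 = 860
  Σ(broken) = 2510 kJ
Bonds formed (products):
  C-C: 1 × 351 = 351
  C-H: 6 × 417 = 2502
  Σ(formed) = 2853 kJ
ΔH = Σ(broken) − Σ(formed) = 2510 − 2853 = −343 kJ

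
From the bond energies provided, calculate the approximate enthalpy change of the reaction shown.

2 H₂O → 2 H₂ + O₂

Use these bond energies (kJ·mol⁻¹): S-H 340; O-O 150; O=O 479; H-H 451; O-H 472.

Bonds broken (reactants):
  O-H: 4 × 472 = 1888
  Σ(broken) = 1888 kJ
Bonds formed (products):
  H-H: 2 × 451 = 902
  O=O: 1 × 479 = 479
  Σ(formed) = 1381 kJ
ΔH = Σ(broken) − Σ(formed) = 1888 − 1381 = +507 kJ

ΔH ≈ +507 kJ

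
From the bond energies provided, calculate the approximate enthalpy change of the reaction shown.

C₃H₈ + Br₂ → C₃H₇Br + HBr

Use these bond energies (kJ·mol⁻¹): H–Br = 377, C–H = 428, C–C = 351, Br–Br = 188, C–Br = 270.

Bonds broken (reactants):
  Br–Br: 1 × 188 = 188
  C–C: 2 × 351 = 702
  C–H: 8 × 428 = 3424
  Σ(broken) = 4314 kJ
Bonds formed (products):
  C–Br: 1 × 270 = 270
  C–C: 2 × 351 = 702
  C–H: 7 × 428 = 2996
  H–Br: 1 × 377 = 377
  Σ(formed) = 4345 kJ
ΔH = Σ(broken) − Σ(formed) = 4314 − 4345 = −31 kJ

ΔH ≈ −31 kJ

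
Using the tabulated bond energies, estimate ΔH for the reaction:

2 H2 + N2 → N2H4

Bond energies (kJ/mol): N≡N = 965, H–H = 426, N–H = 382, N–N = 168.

ΔH ≈ +121 kJ

Bonds broken (reactants):
  H–H: 2 × 426 = 852
  N≡N: 1 × 965 = 965
  Σ(broken) = 1817 kJ
Bonds formed (products):
  N–H: 4 × 382 = 1528
  N–N: 1 × 168 = 168
  Σ(formed) = 1696 kJ
ΔH = Σ(broken) − Σ(formed) = 1817 − 1696 = +121 kJ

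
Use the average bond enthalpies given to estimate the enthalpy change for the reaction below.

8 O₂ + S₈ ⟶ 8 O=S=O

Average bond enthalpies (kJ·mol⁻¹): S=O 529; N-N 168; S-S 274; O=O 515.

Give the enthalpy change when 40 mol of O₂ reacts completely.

ΔH = −10760 kJ

Bonds broken (reactants):
  O=O: 8 × 515 = 4120
  S-S: 8 × 274 = 2192
  Σ(broken) = 6312 kJ
Bonds formed (products):
  S=O: 16 × 529 = 8464
  Σ(formed) = 8464 kJ
ΔH = Σ(broken) − Σ(formed) = 6312 − 8464 = −2152 kJ
For 5× the reaction as written: 5 × (−2152) = −10760 kJ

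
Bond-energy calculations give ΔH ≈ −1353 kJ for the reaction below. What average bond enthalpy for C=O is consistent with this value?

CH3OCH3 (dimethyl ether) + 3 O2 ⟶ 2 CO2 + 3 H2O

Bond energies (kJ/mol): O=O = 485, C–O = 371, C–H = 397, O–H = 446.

D(C=O) ≈ 814 kJ/mol

Let D be the C=O bond energy.
Σ(broken) = 6×397 + 2×371 + 3×485 = 4579
Σ(formed) = 4×D + 6×446 = 2676 + 4D
ΔH = Σ(broken) − Σ(formed) = (4579) − (2676 + 4D) = +1903 − 4D
Setting this equal to −1353 kJ gives 4D = 3256, so D = 814 kJ/mol.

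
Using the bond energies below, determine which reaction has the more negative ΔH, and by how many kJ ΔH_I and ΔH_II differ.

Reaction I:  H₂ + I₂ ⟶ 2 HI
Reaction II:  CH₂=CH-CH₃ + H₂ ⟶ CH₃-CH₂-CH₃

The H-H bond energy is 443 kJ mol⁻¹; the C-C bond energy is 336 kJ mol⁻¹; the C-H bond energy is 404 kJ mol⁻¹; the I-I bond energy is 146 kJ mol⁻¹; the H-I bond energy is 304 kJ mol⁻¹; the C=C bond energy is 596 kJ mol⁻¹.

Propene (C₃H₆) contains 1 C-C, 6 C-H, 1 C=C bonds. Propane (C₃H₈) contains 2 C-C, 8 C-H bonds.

Reaction I:
  Bonds broken (reactants):
    H-H: 1 × 443 = 443
    I-I: 1 × 146 = 146
    Σ(broken) = 589 kJ
  Bonds formed (products):
    H-I: 2 × 304 = 608
    Σ(formed) = 608 kJ
  ΔH_I = 589 − 608 = −19 kJ
Reaction II:
  Bonds broken (reactants):
    C-C: 1 × 336 = 336
    C-H: 6 × 404 = 2424
    C=C: 1 × 596 = 596
    H-H: 1 × 443 = 443
    Σ(broken) = 3799 kJ
  Bonds formed (products):
    C-C: 2 × 336 = 672
    C-H: 8 × 404 = 3232
    Σ(formed) = 3904 kJ
  ΔH_II = 3799 − 3904 = −105 kJ
ΔH_I − ΔH_II = +86 kJ, so reaction II has the more negative ΔH; |ΔH_I − ΔH_II| = 86 kJ.

Reaction II, by 86 kJ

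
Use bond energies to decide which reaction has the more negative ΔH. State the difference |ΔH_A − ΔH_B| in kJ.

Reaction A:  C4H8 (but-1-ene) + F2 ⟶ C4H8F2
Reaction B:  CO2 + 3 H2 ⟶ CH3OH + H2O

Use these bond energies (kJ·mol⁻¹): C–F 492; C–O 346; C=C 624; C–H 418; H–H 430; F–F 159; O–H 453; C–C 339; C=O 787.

Reaction A:
  Bonds broken (reactants):
    C–C: 2 × 339 = 678
    C–H: 8 × 418 = 3344
    C=C: 1 × 624 = 624
    F–F: 1 × 159 = 159
    Σ(broken) = 4805 kJ
  Bonds formed (products):
    C–C: 3 × 339 = 1017
    C–F: 2 × 492 = 984
    C–H: 8 × 418 = 3344
    Σ(formed) = 5345 kJ
  ΔH_A = 4805 − 5345 = −540 kJ
Reaction B:
  Bonds broken (reactants):
    C=O: 2 × 787 = 1574
    H–H: 3 × 430 = 1290
    Σ(broken) = 2864 kJ
  Bonds formed (products):
    C–H: 3 × 418 = 1254
    C–O: 1 × 346 = 346
    O–H: 3 × 453 = 1359
    Σ(formed) = 2959 kJ
  ΔH_B = 2864 − 2959 = −95 kJ
ΔH_A − ΔH_B = −445 kJ, so reaction A has the more negative ΔH; |ΔH_A − ΔH_B| = 445 kJ.

Reaction A, by 445 kJ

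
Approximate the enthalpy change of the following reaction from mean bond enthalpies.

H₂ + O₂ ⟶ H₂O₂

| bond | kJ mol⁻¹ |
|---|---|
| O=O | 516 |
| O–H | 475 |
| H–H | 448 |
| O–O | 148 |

ΔH ≈ −134 kJ

Bonds broken (reactants):
  H–H: 1 × 448 = 448
  O=O: 1 × 516 = 516
  Σ(broken) = 964 kJ
Bonds formed (products):
  O–H: 2 × 475 = 950
  O–O: 1 × 148 = 148
  Σ(formed) = 1098 kJ
ΔH = Σ(broken) − Σ(formed) = 964 − 1098 = −134 kJ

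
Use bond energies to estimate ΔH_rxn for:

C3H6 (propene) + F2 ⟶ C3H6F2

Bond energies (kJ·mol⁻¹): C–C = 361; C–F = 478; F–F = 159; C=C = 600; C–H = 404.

ΔH ≈ −558 kJ

Bonds broken (reactants):
  C–C: 1 × 361 = 361
  C–H: 6 × 404 = 2424
  C=C: 1 × 600 = 600
  F–F: 1 × 159 = 159
  Σ(broken) = 3544 kJ
Bonds formed (products):
  C–C: 2 × 361 = 722
  C–F: 2 × 478 = 956
  C–H: 6 × 404 = 2424
  Σ(formed) = 4102 kJ
ΔH = Σ(broken) − Σ(formed) = 3544 − 4102 = −558 kJ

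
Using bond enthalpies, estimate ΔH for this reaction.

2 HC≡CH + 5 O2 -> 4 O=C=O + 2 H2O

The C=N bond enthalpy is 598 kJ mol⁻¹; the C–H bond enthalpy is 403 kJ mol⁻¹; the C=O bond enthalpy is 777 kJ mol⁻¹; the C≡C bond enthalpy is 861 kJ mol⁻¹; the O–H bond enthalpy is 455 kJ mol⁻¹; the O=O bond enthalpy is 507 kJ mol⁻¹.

ΔH ≈ −2167 kJ

Bonds broken (reactants):
  C≡C: 2 × 861 = 1722
  C–H: 4 × 403 = 1612
  O=O: 5 × 507 = 2535
  Σ(broken) = 5869 kJ
Bonds formed (products):
  C=O: 8 × 777 = 6216
  O–H: 4 × 455 = 1820
  Σ(formed) = 8036 kJ
ΔH = Σ(broken) − Σ(formed) = 5869 − 8036 = −2167 kJ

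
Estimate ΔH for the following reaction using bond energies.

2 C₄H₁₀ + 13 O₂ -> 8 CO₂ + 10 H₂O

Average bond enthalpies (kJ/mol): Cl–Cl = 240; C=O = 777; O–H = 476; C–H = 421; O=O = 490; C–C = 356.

ΔH ≈ −5026 kJ

Bonds broken (reactants):
  C–C: 6 × 356 = 2136
  C–H: 20 × 421 = 8420
  O=O: 13 × 490 = 6370
  Σ(broken) = 16926 kJ
Bonds formed (products):
  C=O: 16 × 777 = 12432
  O–H: 20 × 476 = 9520
  Σ(formed) = 21952 kJ
ΔH = Σ(broken) − Σ(formed) = 16926 − 21952 = −5026 kJ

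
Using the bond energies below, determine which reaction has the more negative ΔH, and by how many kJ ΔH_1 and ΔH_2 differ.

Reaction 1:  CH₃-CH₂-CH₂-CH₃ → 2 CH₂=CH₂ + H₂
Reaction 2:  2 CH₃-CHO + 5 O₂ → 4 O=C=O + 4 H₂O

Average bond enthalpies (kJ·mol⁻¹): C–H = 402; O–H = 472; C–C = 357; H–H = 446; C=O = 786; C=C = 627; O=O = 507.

Reaction 2, by 2202 kJ

Reaction 1:
  Bonds broken (reactants):
    C–C: 3 × 357 = 1071
    C–H: 10 × 402 = 4020
    Σ(broken) = 5091 kJ
  Bonds formed (products):
    C–H: 8 × 402 = 3216
    C=C: 2 × 627 = 1254
    H–H: 1 × 446 = 446
    Σ(formed) = 4916 kJ
  ΔH_1 = 5091 − 4916 = +175 kJ
Reaction 2:
  Bonds broken (reactants):
    C–C: 2 × 357 = 714
    C–H: 8 × 402 = 3216
    C=O: 2 × 786 = 1572
    O=O: 5 × 507 = 2535
    Σ(broken) = 8037 kJ
  Bonds formed (products):
    C=O: 8 × 786 = 6288
    O–H: 8 × 472 = 3776
    Σ(formed) = 10064 kJ
  ΔH_2 = 8037 − 10064 = −2027 kJ
ΔH_1 − ΔH_2 = +2202 kJ, so reaction 2 has the more negative ΔH; |ΔH_1 − ΔH_2| = 2202 kJ.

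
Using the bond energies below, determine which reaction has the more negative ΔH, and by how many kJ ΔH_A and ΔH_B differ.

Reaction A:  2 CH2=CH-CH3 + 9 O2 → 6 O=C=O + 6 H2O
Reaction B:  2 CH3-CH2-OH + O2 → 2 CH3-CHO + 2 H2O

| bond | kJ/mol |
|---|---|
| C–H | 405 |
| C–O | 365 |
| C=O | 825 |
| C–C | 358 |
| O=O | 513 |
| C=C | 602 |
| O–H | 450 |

Reaction A, by 3406 kJ

Reaction A:
  Bonds broken (reactants):
    C–C: 2 × 358 = 716
    C–H: 12 × 405 = 4860
    C=C: 2 × 602 = 1204
    O=O: 9 × 513 = 4617
    Σ(broken) = 11397 kJ
  Bonds formed (products):
    C=O: 12 × 825 = 9900
    O–H: 12 × 450 = 5400
    Σ(formed) = 15300 kJ
  ΔH_A = 11397 − 15300 = −3903 kJ
Reaction B:
  Bonds broken (reactants):
    C–C: 2 × 358 = 716
    C–H: 10 × 405 = 4050
    C–O: 2 × 365 = 730
    O–H: 2 × 450 = 900
    O=O: 1 × 513 = 513
    Σ(broken) = 6909 kJ
  Bonds formed (products):
    C–C: 2 × 358 = 716
    C–H: 8 × 405 = 3240
    C=O: 2 × 825 = 1650
    O–H: 4 × 450 = 1800
    Σ(formed) = 7406 kJ
  ΔH_B = 6909 − 7406 = −497 kJ
ΔH_A − ΔH_B = −3406 kJ, so reaction A has the more negative ΔH; |ΔH_A − ΔH_B| = 3406 kJ.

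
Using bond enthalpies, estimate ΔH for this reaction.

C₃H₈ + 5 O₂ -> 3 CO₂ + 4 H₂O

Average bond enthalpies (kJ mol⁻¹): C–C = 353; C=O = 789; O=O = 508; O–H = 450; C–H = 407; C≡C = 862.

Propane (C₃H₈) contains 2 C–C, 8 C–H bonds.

Bonds broken (reactants):
  C–C: 2 × 353 = 706
  C–H: 8 × 407 = 3256
  O=O: 5 × 508 = 2540
  Σ(broken) = 6502 kJ
Bonds formed (products):
  C=O: 6 × 789 = 4734
  O–H: 8 × 450 = 3600
  Σ(formed) = 8334 kJ
ΔH = Σ(broken) − Σ(formed) = 6502 − 8334 = −1832 kJ

ΔH ≈ −1832 kJ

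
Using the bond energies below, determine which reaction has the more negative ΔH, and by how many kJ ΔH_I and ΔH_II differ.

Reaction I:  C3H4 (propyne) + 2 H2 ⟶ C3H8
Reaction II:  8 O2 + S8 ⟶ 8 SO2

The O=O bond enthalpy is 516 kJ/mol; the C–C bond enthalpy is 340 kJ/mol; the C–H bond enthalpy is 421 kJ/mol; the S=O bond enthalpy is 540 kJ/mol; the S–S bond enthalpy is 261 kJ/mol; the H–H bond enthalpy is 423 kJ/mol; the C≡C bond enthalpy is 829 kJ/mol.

Reaction I:
  Bonds broken (reactants):
    C≡C: 1 × 829 = 829
    C–C: 1 × 340 = 340
    C–H: 4 × 421 = 1684
    H–H: 2 × 423 = 846
    Σ(broken) = 3699 kJ
  Bonds formed (products):
    C–C: 2 × 340 = 680
    C–H: 8 × 421 = 3368
    Σ(formed) = 4048 kJ
  ΔH_I = 3699 − 4048 = −349 kJ
Reaction II:
  Bonds broken (reactants):
    O=O: 8 × 516 = 4128
    S–S: 8 × 261 = 2088
    Σ(broken) = 6216 kJ
  Bonds formed (products):
    S=O: 16 × 540 = 8640
    Σ(formed) = 8640 kJ
  ΔH_II = 6216 − 8640 = −2424 kJ
ΔH_I − ΔH_II = +2075 kJ, so reaction II has the more negative ΔH; |ΔH_I − ΔH_II| = 2075 kJ.

Reaction II, by 2075 kJ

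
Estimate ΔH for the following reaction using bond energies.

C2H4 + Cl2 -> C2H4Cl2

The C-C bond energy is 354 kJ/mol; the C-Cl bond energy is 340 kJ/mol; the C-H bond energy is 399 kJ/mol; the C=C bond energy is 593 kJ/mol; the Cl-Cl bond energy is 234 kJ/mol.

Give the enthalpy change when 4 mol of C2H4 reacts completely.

Bonds broken (reactants):
  C-H: 4 × 399 = 1596
  C=C: 1 × 593 = 593
  Cl-Cl: 1 × 234 = 234
  Σ(broken) = 2423 kJ
Bonds formed (products):
  C-C: 1 × 354 = 354
  C-Cl: 2 × 340 = 680
  C-H: 4 × 399 = 1596
  Σ(formed) = 2630 kJ
ΔH = Σ(broken) − Σ(formed) = 2423 − 2630 = −207 kJ
For 4× the reaction as written: 4 × (−207) = −828 kJ

ΔH = −828 kJ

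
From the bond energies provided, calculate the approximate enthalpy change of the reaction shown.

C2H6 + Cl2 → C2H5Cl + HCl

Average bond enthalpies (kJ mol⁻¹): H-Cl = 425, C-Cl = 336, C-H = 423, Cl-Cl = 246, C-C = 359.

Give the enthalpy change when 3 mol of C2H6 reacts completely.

ΔH = −276 kJ

Bonds broken (reactants):
  C-C: 1 × 359 = 359
  C-H: 6 × 423 = 2538
  Cl-Cl: 1 × 246 = 246
  Σ(broken) = 3143 kJ
Bonds formed (products):
  C-C: 1 × 359 = 359
  C-Cl: 1 × 336 = 336
  C-H: 5 × 423 = 2115
  H-Cl: 1 × 425 = 425
  Σ(formed) = 3235 kJ
ΔH = Σ(broken) − Σ(formed) = 3143 − 3235 = −92 kJ
For 3× the reaction as written: 3 × (−92) = −276 kJ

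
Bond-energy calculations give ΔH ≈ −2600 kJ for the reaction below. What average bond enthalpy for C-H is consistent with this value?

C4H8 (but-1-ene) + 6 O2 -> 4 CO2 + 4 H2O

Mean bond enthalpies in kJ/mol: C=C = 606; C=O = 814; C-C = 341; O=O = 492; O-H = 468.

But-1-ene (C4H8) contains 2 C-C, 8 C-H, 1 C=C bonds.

Let D be the C-H bond energy.
Σ(broken) = 2×341 + 8×D + 1×606 + 6×492 = 4240 + 8D
Σ(formed) = 8×814 + 8×468 = 10256
ΔH = Σ(broken) − Σ(formed) = (4240 + 8D) − (10256) = −6016 + 8D
Setting this equal to −2600 kJ gives 8D = 3416, so D = 427 kJ/mol.

D(C-H) ≈ 427 kJ/mol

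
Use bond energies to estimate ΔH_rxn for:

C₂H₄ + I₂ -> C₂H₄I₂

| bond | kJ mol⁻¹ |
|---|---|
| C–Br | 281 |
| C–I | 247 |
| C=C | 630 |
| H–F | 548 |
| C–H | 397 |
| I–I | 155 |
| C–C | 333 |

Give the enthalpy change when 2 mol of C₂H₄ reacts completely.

Bonds broken (reactants):
  C–H: 4 × 397 = 1588
  C=C: 1 × 630 = 630
  I–I: 1 × 155 = 155
  Σ(broken) = 2373 kJ
Bonds formed (products):
  C–C: 1 × 333 = 333
  C–H: 4 × 397 = 1588
  C–I: 2 × 247 = 494
  Σ(formed) = 2415 kJ
ΔH = Σ(broken) − Σ(formed) = 2373 − 2415 = −42 kJ
For 2× the reaction as written: 2 × (−42) = −84 kJ

ΔH = −84 kJ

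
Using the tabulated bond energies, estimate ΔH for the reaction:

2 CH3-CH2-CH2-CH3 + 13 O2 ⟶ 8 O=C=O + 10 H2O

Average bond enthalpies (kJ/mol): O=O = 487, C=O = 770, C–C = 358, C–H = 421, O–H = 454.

Bonds broken (reactants):
  C–C: 6 × 358 = 2148
  C–H: 20 × 421 = 8420
  O=O: 13 × 487 = 6331
  Σ(broken) = 16899 kJ
Bonds formed (products):
  C=O: 16 × 770 = 12320
  O–H: 20 × 454 = 9080
  Σ(formed) = 21400 kJ
ΔH = Σ(broken) − Σ(formed) = 16899 − 21400 = −4501 kJ

ΔH ≈ −4501 kJ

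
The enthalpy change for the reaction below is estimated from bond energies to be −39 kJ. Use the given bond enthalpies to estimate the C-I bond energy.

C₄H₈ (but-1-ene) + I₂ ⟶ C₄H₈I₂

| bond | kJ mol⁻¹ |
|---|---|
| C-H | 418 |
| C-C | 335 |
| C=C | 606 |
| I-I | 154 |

Let D be the C-I bond energy.
Σ(broken) = 2×335 + 8×418 + 1×606 + 1×154 = 4774
Σ(formed) = 3×335 + 8×418 + 2×D = 4349 + 2D
ΔH = Σ(broken) − Σ(formed) = (4774) − (4349 + 2D) = +425 − 2D
Setting this equal to −39 kJ gives 2D = 464, so D = 232 kJ/mol.

D(C-I) ≈ 232 kJ/mol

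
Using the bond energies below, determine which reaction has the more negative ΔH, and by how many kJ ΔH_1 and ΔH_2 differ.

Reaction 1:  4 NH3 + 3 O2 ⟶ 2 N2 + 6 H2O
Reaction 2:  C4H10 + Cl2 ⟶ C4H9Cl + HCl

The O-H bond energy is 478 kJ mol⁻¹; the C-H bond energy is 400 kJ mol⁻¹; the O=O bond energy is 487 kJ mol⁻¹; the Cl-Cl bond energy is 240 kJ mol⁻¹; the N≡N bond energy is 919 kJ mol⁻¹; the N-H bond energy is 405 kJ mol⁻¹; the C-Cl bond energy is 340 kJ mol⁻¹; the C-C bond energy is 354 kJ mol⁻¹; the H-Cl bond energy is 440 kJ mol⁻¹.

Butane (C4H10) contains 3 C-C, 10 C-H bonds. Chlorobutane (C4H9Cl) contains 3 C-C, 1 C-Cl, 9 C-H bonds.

Reaction 1:
  Bonds broken (reactants):
    N-H: 12 × 405 = 4860
    O=O: 3 × 487 = 1461
    Σ(broken) = 6321 kJ
  Bonds formed (products):
    N≡N: 2 × 919 = 1838
    O-H: 12 × 478 = 5736
    Σ(formed) = 7574 kJ
  ΔH_1 = 6321 − 7574 = −1253 kJ
Reaction 2:
  Bonds broken (reactants):
    C-C: 3 × 354 = 1062
    C-H: 10 × 400 = 4000
    Cl-Cl: 1 × 240 = 240
    Σ(broken) = 5302 kJ
  Bonds formed (products):
    C-C: 3 × 354 = 1062
    C-Cl: 1 × 340 = 340
    C-H: 9 × 400 = 3600
    H-Cl: 1 × 440 = 440
    Σ(formed) = 5442 kJ
  ΔH_2 = 5302 − 5442 = −140 kJ
ΔH_1 − ΔH_2 = −1113 kJ, so reaction 1 has the more negative ΔH; |ΔH_1 − ΔH_2| = 1113 kJ.

Reaction 1, by 1113 kJ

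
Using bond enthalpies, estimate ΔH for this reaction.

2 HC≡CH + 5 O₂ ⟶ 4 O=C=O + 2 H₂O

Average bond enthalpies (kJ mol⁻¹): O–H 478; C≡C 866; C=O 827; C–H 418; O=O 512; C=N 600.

Bonds broken (reactants):
  C≡C: 2 × 866 = 1732
  C–H: 4 × 418 = 1672
  O=O: 5 × 512 = 2560
  Σ(broken) = 5964 kJ
Bonds formed (products):
  C=O: 8 × 827 = 6616
  O–H: 4 × 478 = 1912
  Σ(formed) = 8528 kJ
ΔH = Σ(broken) − Σ(formed) = 5964 − 8528 = −2564 kJ

ΔH ≈ −2564 kJ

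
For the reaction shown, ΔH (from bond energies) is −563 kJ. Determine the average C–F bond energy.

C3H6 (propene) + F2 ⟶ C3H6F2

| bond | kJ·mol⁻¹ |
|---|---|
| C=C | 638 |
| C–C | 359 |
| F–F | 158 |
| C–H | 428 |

Let D be the C–F bond energy.
Σ(broken) = 1×359 + 6×428 + 1×638 + 1×158 = 3723
Σ(formed) = 2×359 + 2×D + 6×428 = 3286 + 2D
ΔH = Σ(broken) − Σ(formed) = (3723) − (3286 + 2D) = +437 − 2D
Setting this equal to −563 kJ gives 2D = 1000, so D = 500 kJ/mol.

D(C–F) ≈ 500 kJ/mol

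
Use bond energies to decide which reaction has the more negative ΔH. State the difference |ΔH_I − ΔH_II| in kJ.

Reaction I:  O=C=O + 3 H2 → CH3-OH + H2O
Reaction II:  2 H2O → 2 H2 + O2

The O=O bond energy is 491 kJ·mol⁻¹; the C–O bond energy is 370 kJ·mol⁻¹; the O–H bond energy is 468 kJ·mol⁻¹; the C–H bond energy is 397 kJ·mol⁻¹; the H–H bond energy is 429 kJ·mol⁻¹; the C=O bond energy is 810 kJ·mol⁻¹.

Reaction I, by 581 kJ

Reaction I:
  Bonds broken (reactants):
    C=O: 2 × 810 = 1620
    H–H: 3 × 429 = 1287
    Σ(broken) = 2907 kJ
  Bonds formed (products):
    C–H: 3 × 397 = 1191
    C–O: 1 × 370 = 370
    O–H: 3 × 468 = 1404
    Σ(formed) = 2965 kJ
  ΔH_I = 2907 − 2965 = −58 kJ
Reaction II:
  Bonds broken (reactants):
    O–H: 4 × 468 = 1872
    Σ(broken) = 1872 kJ
  Bonds formed (products):
    H–H: 2 × 429 = 858
    O=O: 1 × 491 = 491
    Σ(formed) = 1349 kJ
  ΔH_II = 1872 − 1349 = +523 kJ
ΔH_I − ΔH_II = −581 kJ, so reaction I has the more negative ΔH; |ΔH_I − ΔH_II| = 581 kJ.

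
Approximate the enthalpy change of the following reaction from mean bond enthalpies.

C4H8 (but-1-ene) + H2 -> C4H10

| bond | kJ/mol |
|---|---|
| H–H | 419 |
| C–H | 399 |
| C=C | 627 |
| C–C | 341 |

Bonds broken (reactants):
  C–C: 2 × 341 = 682
  C–H: 8 × 399 = 3192
  C=C: 1 × 627 = 627
  H–H: 1 × 419 = 419
  Σ(broken) = 4920 kJ
Bonds formed (products):
  C–C: 3 × 341 = 1023
  C–H: 10 × 399 = 3990
  Σ(formed) = 5013 kJ
ΔH = Σ(broken) − Σ(formed) = 4920 − 5013 = −93 kJ

ΔH ≈ −93 kJ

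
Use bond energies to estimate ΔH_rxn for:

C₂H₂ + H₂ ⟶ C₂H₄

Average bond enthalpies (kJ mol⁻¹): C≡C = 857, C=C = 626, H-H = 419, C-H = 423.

Bonds broken (reactants):
  C≡C: 1 × 857 = 857
  C-H: 2 × 423 = 846
  H-H: 1 × 419 = 419
  Σ(broken) = 2122 kJ
Bonds formed (products):
  C-H: 4 × 423 = 1692
  C=C: 1 × 626 = 626
  Σ(formed) = 2318 kJ
ΔH = Σ(broken) − Σ(formed) = 2122 − 2318 = −196 kJ

ΔH ≈ −196 kJ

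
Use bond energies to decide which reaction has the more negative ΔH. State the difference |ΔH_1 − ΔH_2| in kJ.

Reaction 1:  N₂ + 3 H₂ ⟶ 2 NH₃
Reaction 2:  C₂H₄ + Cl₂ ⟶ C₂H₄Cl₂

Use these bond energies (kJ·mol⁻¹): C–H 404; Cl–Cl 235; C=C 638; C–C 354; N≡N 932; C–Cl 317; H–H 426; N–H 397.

Reaction 1, by 57 kJ

Reaction 1:
  Bonds broken (reactants):
    H–H: 3 × 426 = 1278
    N≡N: 1 × 932 = 932
    Σ(broken) = 2210 kJ
  Bonds formed (products):
    N–H: 6 × 397 = 2382
    Σ(formed) = 2382 kJ
  ΔH_1 = 2210 − 2382 = −172 kJ
Reaction 2:
  Bonds broken (reactants):
    C–H: 4 × 404 = 1616
    C=C: 1 × 638 = 638
    Cl–Cl: 1 × 235 = 235
    Σ(broken) = 2489 kJ
  Bonds formed (products):
    C–C: 1 × 354 = 354
    C–Cl: 2 × 317 = 634
    C–H: 4 × 404 = 1616
    Σ(formed) = 2604 kJ
  ΔH_2 = 2489 − 2604 = −115 kJ
ΔH_1 − ΔH_2 = −57 kJ, so reaction 1 has the more negative ΔH; |ΔH_1 − ΔH_2| = 57 kJ.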